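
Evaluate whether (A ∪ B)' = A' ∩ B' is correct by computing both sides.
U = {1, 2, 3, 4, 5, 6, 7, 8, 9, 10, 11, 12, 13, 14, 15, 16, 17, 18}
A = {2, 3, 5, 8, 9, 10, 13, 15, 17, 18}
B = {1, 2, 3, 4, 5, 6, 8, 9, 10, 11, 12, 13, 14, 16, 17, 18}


LHS: A ∪ B = {1, 2, 3, 4, 5, 6, 8, 9, 10, 11, 12, 13, 14, 15, 16, 17, 18}
(A ∪ B)' = U \ (A ∪ B) = {7}
A' = {1, 4, 6, 7, 11, 12, 14, 16}, B' = {7, 15}
Claimed RHS: A' ∩ B' = {7}
Identity is VALID: LHS = RHS = {7} ✓

Identity is valid. (A ∪ B)' = A' ∩ B' = {7}


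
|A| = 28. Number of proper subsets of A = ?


Total subsets = 2^n = 2^28 = 268435456
Proper subsets exclude the set itself: 2^n - 1
= 268435456 - 1
= 268435455

Number of proper subsets = 268435455


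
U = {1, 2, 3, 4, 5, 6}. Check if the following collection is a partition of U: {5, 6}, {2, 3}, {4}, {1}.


A partition requires: (1) non-empty parts, (2) pairwise disjoint, (3) union = U
Parts: {5, 6}, {2, 3}, {4}, {1}
Union of parts: {1, 2, 3, 4, 5, 6}
U = {1, 2, 3, 4, 5, 6}
All non-empty? True
Pairwise disjoint? True
Covers U? True

Yes, valid partition


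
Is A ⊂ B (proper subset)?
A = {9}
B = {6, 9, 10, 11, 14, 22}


A ⊂ B requires: A ⊆ B AND A ≠ B.
A ⊆ B? Yes
A = B? No
A ⊂ B: Yes (A is a proper subset of B)

Yes, A ⊂ B


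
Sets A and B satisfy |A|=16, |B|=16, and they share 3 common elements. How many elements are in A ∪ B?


|A ∪ B| = |A| + |B| - |A ∩ B|
= 16 + 16 - 3
= 29

|A ∪ B| = 29


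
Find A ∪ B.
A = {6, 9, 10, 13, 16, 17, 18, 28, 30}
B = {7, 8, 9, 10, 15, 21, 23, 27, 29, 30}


A ∪ B = all elements in A or B (or both)
A = {6, 9, 10, 13, 16, 17, 18, 28, 30}
B = {7, 8, 9, 10, 15, 21, 23, 27, 29, 30}
A ∪ B = {6, 7, 8, 9, 10, 13, 15, 16, 17, 18, 21, 23, 27, 28, 29, 30}

A ∪ B = {6, 7, 8, 9, 10, 13, 15, 16, 17, 18, 21, 23, 27, 28, 29, 30}


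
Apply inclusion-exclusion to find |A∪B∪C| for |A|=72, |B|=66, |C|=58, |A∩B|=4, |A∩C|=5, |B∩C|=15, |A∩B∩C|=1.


|A∪B∪C| = |A|+|B|+|C| - |A∩B|-|A∩C|-|B∩C| + |A∩B∩C|
= 72+66+58 - 4-5-15 + 1
= 196 - 24 + 1
= 173

|A ∪ B ∪ C| = 173


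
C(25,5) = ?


C(n,k) = n! / (k!(n-k)!)
C(25,5) = 25! / (5!20!)
= 53130

C(25,5) = 53130


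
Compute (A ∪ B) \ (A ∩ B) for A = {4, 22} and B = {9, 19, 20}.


A △ B = (A \ B) ∪ (B \ A) = elements in exactly one of A or B
A \ B = {4, 22}
B \ A = {9, 19, 20}
A △ B = {4, 9, 19, 20, 22}

A △ B = {4, 9, 19, 20, 22}


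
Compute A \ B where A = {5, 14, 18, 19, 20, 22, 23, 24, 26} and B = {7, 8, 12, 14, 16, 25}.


A \ B = elements in A but not in B
A = {5, 14, 18, 19, 20, 22, 23, 24, 26}
B = {7, 8, 12, 14, 16, 25}
Remove from A any elements in B
A \ B = {5, 18, 19, 20, 22, 23, 24, 26}

A \ B = {5, 18, 19, 20, 22, 23, 24, 26}


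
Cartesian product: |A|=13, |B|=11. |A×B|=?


|A × B| = |A| × |B|
= 13 × 11
= 143

|A × B| = 143


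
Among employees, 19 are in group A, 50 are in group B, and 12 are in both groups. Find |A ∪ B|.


|A ∪ B| = |A| + |B| - |A ∩ B|
= 19 + 50 - 12
= 57

|A ∪ B| = 57


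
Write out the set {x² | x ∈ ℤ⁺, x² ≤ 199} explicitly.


Checking each candidate:
Condition: positive perfect squares ≤ 199
Result = {1, 4, 9, 16, 25, 36, 49, 64, 81, 100, 121, 144, 169, 196}

{1, 4, 9, 16, 25, 36, 49, 64, 81, 100, 121, 144, 169, 196}


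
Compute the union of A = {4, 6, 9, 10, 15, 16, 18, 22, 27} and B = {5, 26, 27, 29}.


A ∪ B = all elements in A or B (or both)
A = {4, 6, 9, 10, 15, 16, 18, 22, 27}
B = {5, 26, 27, 29}
A ∪ B = {4, 5, 6, 9, 10, 15, 16, 18, 22, 26, 27, 29}

A ∪ B = {4, 5, 6, 9, 10, 15, 16, 18, 22, 26, 27, 29}


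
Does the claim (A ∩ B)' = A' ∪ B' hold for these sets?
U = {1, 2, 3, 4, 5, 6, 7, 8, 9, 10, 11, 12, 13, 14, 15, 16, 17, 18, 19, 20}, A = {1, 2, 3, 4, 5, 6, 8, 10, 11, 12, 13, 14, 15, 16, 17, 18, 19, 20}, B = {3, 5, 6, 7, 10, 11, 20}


LHS: A ∩ B = {3, 5, 6, 10, 11, 20}
(A ∩ B)' = U \ (A ∩ B) = {1, 2, 4, 7, 8, 9, 12, 13, 14, 15, 16, 17, 18, 19}
A' = {7, 9}, B' = {1, 2, 4, 8, 9, 12, 13, 14, 15, 16, 17, 18, 19}
Claimed RHS: A' ∪ B' = {1, 2, 4, 7, 8, 9, 12, 13, 14, 15, 16, 17, 18, 19}
Identity is VALID: LHS = RHS = {1, 2, 4, 7, 8, 9, 12, 13, 14, 15, 16, 17, 18, 19} ✓

Identity is valid. (A ∩ B)' = A' ∪ B' = {1, 2, 4, 7, 8, 9, 12, 13, 14, 15, 16, 17, 18, 19}


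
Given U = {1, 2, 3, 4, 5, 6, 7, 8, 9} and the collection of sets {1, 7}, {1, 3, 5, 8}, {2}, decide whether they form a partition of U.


A partition requires: (1) non-empty parts, (2) pairwise disjoint, (3) union = U
Parts: {1, 7}, {1, 3, 5, 8}, {2}
Union of parts: {1, 2, 3, 5, 7, 8}
U = {1, 2, 3, 4, 5, 6, 7, 8, 9}
All non-empty? True
Pairwise disjoint? False
Covers U? False

No, not a valid partition


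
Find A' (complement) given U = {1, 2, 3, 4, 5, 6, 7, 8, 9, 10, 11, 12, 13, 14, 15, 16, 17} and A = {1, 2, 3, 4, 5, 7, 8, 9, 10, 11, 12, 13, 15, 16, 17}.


Aᶜ = U \ A = elements in U but not in A
U = {1, 2, 3, 4, 5, 6, 7, 8, 9, 10, 11, 12, 13, 14, 15, 16, 17}
A = {1, 2, 3, 4, 5, 7, 8, 9, 10, 11, 12, 13, 15, 16, 17}
Aᶜ = {6, 14}

Aᶜ = {6, 14}


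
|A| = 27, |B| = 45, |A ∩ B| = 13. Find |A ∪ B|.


|A ∪ B| = |A| + |B| - |A ∩ B|
= 27 + 45 - 13
= 59

|A ∪ B| = 59


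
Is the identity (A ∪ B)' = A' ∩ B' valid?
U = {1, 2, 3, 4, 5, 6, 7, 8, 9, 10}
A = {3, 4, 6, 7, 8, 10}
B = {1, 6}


LHS: A ∪ B = {1, 3, 4, 6, 7, 8, 10}
(A ∪ B)' = U \ (A ∪ B) = {2, 5, 9}
A' = {1, 2, 5, 9}, B' = {2, 3, 4, 5, 7, 8, 9, 10}
Claimed RHS: A' ∩ B' = {2, 5, 9}
Identity is VALID: LHS = RHS = {2, 5, 9} ✓

Identity is valid. (A ∪ B)' = A' ∩ B' = {2, 5, 9}


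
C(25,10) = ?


C(n,k) = n! / (k!(n-k)!)
C(25,10) = 25! / (10!15!)
= 3268760

C(25,10) = 3268760


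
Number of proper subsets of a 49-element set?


Total subsets = 2^n = 2^49 = 562949953421312
Proper subsets exclude the set itself: 2^n - 1
= 562949953421312 - 1
= 562949953421311

Number of proper subsets = 562949953421311


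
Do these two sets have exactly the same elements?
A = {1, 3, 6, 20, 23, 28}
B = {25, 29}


Two sets are equal iff they have exactly the same elements.
A = {1, 3, 6, 20, 23, 28}
B = {25, 29}
Differences: {1, 3, 6, 20, 23, 25, 28, 29}
A ≠ B

No, A ≠ B


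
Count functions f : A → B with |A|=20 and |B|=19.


Each of |A| = 20 inputs maps to any of |B| = 19 outputs.
# functions = |B|^|A| = 19^20
= 37589973457545958193355601

Number of functions = 37589973457545958193355601


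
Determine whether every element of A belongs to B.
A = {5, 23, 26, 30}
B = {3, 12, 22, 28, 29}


A ⊆ B means every element of A is in B.
Elements in A not in B: {5, 23, 26, 30}
So A ⊄ B.

No, A ⊄ B


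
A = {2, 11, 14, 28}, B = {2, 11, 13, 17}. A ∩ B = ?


A ∩ B = elements in both A and B
A = {2, 11, 14, 28}
B = {2, 11, 13, 17}
A ∩ B = {2, 11}

A ∩ B = {2, 11}


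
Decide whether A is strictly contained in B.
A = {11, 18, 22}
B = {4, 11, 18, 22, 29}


A ⊂ B requires: A ⊆ B AND A ≠ B.
A ⊆ B? Yes
A = B? No
A ⊂ B: Yes (A is a proper subset of B)

Yes, A ⊂ B


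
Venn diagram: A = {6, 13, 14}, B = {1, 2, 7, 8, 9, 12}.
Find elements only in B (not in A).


A = {6, 13, 14}
B = {1, 2, 7, 8, 9, 12}
Region: only in B (not in A)
Elements: {1, 2, 7, 8, 9, 12}

Elements only in B (not in A): {1, 2, 7, 8, 9, 12}


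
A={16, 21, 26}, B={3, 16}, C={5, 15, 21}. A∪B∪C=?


A ∪ B = {3, 16, 21, 26}
(A ∪ B) ∪ C = {3, 5, 15, 16, 21, 26}

A ∪ B ∪ C = {3, 5, 15, 16, 21, 26}


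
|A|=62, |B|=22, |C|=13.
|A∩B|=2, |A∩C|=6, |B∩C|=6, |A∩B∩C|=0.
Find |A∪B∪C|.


|A∪B∪C| = |A|+|B|+|C| - |A∩B|-|A∩C|-|B∩C| + |A∩B∩C|
= 62+22+13 - 2-6-6 + 0
= 97 - 14 + 0
= 83

|A ∪ B ∪ C| = 83


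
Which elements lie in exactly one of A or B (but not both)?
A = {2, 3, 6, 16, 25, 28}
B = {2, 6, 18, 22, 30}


A △ B = (A \ B) ∪ (B \ A) = elements in exactly one of A or B
A \ B = {3, 16, 25, 28}
B \ A = {18, 22, 30}
A △ B = {3, 16, 18, 22, 25, 28, 30}

A △ B = {3, 16, 18, 22, 25, 28, 30}


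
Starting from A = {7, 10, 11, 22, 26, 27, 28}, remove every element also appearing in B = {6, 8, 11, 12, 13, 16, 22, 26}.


A \ B = elements in A but not in B
A = {7, 10, 11, 22, 26, 27, 28}
B = {6, 8, 11, 12, 13, 16, 22, 26}
Remove from A any elements in B
A \ B = {7, 10, 27, 28}

A \ B = {7, 10, 27, 28}


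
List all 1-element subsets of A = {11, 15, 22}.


|A| = 3, so A has C(3,1) = 3 subsets of size 1.
Enumerate by choosing 1 elements from A at a time:
{11}, {15}, {22}

1-element subsets (3 total): {11}, {15}, {22}


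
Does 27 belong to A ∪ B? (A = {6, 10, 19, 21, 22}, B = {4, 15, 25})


A = {6, 10, 19, 21, 22}, B = {4, 15, 25}
A ∪ B = all elements in A or B
A ∪ B = {4, 6, 10, 15, 19, 21, 22, 25}
Checking if 27 ∈ A ∪ B
27 is not in A ∪ B → False

27 ∉ A ∪ B


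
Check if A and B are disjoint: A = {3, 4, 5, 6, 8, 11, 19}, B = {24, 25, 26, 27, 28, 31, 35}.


Disjoint means A ∩ B = ∅.
A ∩ B = ∅
A ∩ B = ∅, so A and B are disjoint.

Yes, A and B are disjoint


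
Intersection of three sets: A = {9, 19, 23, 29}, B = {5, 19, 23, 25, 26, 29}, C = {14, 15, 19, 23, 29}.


A ∩ B = {19, 23, 29}
(A ∩ B) ∩ C = {19, 23, 29}

A ∩ B ∩ C = {19, 23, 29}


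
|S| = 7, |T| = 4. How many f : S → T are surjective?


n = |S| = 7, k = |T| = 4. Surjections via inclusion-exclusion:
S(n,k) = Σ(-1)^i × C(k,i) × (k-i)^n, i=0 to k
i=0: (-1)^0×C(4,0)×4^7 = 16384
i=1: (-1)^1×C(4,1)×3^7 = -8748
i=2: (-1)^2×C(4,2)×2^7 = 768
i=3: (-1)^3×C(4,3)×1^7 = -4
i=4: (-1)^4×C(4,4)×0^7 = 0
Total = 8400

Number of surjections = 8400


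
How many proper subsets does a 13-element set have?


Total subsets = 2^n = 2^13 = 8192
Proper subsets exclude the set itself: 2^n - 1
= 8192 - 1
= 8191

Number of proper subsets = 8191


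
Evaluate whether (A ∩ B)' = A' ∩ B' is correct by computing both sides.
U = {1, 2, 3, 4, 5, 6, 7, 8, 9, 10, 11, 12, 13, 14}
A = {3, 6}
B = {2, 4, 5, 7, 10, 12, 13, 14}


LHS: A ∩ B = ∅
(A ∩ B)' = U \ (A ∩ B) = {1, 2, 3, 4, 5, 6, 7, 8, 9, 10, 11, 12, 13, 14}
A' = {1, 2, 4, 5, 7, 8, 9, 10, 11, 12, 13, 14}, B' = {1, 3, 6, 8, 9, 11}
Claimed RHS: A' ∩ B' = {1, 8, 9, 11}
Identity is INVALID: LHS = {1, 2, 3, 4, 5, 6, 7, 8, 9, 10, 11, 12, 13, 14} but the RHS claimed here equals {1, 8, 9, 11}. The correct form is (A ∩ B)' = A' ∪ B'.

Identity is invalid: (A ∩ B)' = {1, 2, 3, 4, 5, 6, 7, 8, 9, 10, 11, 12, 13, 14} but A' ∩ B' = {1, 8, 9, 11}. The correct De Morgan law is (A ∩ B)' = A' ∪ B'.


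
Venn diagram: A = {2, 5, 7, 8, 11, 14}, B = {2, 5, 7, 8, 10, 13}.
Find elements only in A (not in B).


A = {2, 5, 7, 8, 11, 14}
B = {2, 5, 7, 8, 10, 13}
Region: only in A (not in B)
Elements: {11, 14}

Elements only in A (not in B): {11, 14}


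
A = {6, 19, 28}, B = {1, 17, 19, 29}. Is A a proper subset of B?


A ⊂ B requires: A ⊆ B AND A ≠ B.
A ⊆ B? No
A ⊄ B, so A is not a proper subset.

No, A is not a proper subset of B


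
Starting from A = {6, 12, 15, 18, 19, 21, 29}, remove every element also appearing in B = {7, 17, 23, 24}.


A \ B = elements in A but not in B
A = {6, 12, 15, 18, 19, 21, 29}
B = {7, 17, 23, 24}
Remove from A any elements in B
A \ B = {6, 12, 15, 18, 19, 21, 29}

A \ B = {6, 12, 15, 18, 19, 21, 29}


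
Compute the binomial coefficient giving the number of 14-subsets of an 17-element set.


C(n,k) = n! / (k!(n-k)!)
C(17,14) = 17! / (14!3!)
= 680

C(17,14) = 680


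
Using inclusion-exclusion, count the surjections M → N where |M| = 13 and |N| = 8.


n = |M| = 13, k = |N| = 8. Surjections via inclusion-exclusion:
S(n,k) = Σ(-1)^i × C(k,i) × (k-i)^n, i=0 to k
i=0: (-1)^0×C(8,0)×8^13 = 549755813888
i=1: (-1)^1×C(8,1)×7^13 = -775112083256
i=2: (-1)^2×C(8,2)×6^13 = 365699432448
i=3: (-1)^3×C(8,3)×5^13 = -68359375000
i=4: (-1)^4×C(8,4)×4^13 = 4697620480
i=5: (-1)^5×C(8,5)×3^13 = -89282088
i=6: (-1)^6×C(8,6)×2^13 = 229376
i=7: (-1)^7×C(8,7)×1^13 = -8
i=8: (-1)^8×C(8,8)×0^13 = 0
Total = 76592355840

Number of surjections = 76592355840


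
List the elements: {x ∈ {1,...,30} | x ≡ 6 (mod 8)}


Checking each candidate:
Condition: x in {1,...,30} with x ≡ 6 (mod 8)
Result = {6, 14, 22, 30}

{6, 14, 22, 30}


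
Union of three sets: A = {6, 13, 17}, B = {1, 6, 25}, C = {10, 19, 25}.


A ∪ B = {1, 6, 13, 17, 25}
(A ∪ B) ∪ C = {1, 6, 10, 13, 17, 19, 25}

A ∪ B ∪ C = {1, 6, 10, 13, 17, 19, 25}


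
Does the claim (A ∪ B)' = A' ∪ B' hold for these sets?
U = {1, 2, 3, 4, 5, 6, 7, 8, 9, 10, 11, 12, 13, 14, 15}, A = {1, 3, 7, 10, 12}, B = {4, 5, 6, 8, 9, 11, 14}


LHS: A ∪ B = {1, 3, 4, 5, 6, 7, 8, 9, 10, 11, 12, 14}
(A ∪ B)' = U \ (A ∪ B) = {2, 13, 15}
A' = {2, 4, 5, 6, 8, 9, 11, 13, 14, 15}, B' = {1, 2, 3, 7, 10, 12, 13, 15}
Claimed RHS: A' ∪ B' = {1, 2, 3, 4, 5, 6, 7, 8, 9, 10, 11, 12, 13, 14, 15}
Identity is INVALID: LHS = {2, 13, 15} but the RHS claimed here equals {1, 2, 3, 4, 5, 6, 7, 8, 9, 10, 11, 12, 13, 14, 15}. The correct form is (A ∪ B)' = A' ∩ B'.

Identity is invalid: (A ∪ B)' = {2, 13, 15} but A' ∪ B' = {1, 2, 3, 4, 5, 6, 7, 8, 9, 10, 11, 12, 13, 14, 15}. The correct De Morgan law is (A ∪ B)' = A' ∩ B'.


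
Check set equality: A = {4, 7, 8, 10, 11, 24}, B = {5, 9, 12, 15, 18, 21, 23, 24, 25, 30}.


Two sets are equal iff they have exactly the same elements.
A = {4, 7, 8, 10, 11, 24}
B = {5, 9, 12, 15, 18, 21, 23, 24, 25, 30}
Differences: {4, 5, 7, 8, 9, 10, 11, 12, 15, 18, 21, 23, 25, 30}
A ≠ B

No, A ≠ B


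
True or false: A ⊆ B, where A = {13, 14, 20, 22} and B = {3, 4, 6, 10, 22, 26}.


A ⊆ B means every element of A is in B.
Elements in A not in B: {13, 14, 20}
So A ⊄ B.

No, A ⊄ B


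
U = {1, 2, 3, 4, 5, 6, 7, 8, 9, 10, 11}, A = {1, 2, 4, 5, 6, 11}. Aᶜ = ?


Aᶜ = U \ A = elements in U but not in A
U = {1, 2, 3, 4, 5, 6, 7, 8, 9, 10, 11}
A = {1, 2, 4, 5, 6, 11}
Aᶜ = {3, 7, 8, 9, 10}

Aᶜ = {3, 7, 8, 9, 10}


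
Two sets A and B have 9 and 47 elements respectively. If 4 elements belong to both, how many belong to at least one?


|A ∪ B| = |A| + |B| - |A ∩ B|
= 9 + 47 - 4
= 52

|A ∪ B| = 52


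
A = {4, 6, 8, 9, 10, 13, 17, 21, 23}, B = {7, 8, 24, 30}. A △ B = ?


A △ B = (A \ B) ∪ (B \ A) = elements in exactly one of A or B
A \ B = {4, 6, 9, 10, 13, 17, 21, 23}
B \ A = {7, 24, 30}
A △ B = {4, 6, 7, 9, 10, 13, 17, 21, 23, 24, 30}

A △ B = {4, 6, 7, 9, 10, 13, 17, 21, 23, 24, 30}


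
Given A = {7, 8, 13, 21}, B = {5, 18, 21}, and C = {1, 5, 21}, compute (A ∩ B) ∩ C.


A ∩ B = {21}
(A ∩ B) ∩ C = {21}

A ∩ B ∩ C = {21}


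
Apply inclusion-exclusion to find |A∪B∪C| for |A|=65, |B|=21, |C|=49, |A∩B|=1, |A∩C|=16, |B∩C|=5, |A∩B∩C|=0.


|A∪B∪C| = |A|+|B|+|C| - |A∩B|-|A∩C|-|B∩C| + |A∩B∩C|
= 65+21+49 - 1-16-5 + 0
= 135 - 22 + 0
= 113

|A ∪ B ∪ C| = 113


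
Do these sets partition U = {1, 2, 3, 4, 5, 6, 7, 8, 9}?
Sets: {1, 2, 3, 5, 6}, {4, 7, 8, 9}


A partition requires: (1) non-empty parts, (2) pairwise disjoint, (3) union = U
Parts: {1, 2, 3, 5, 6}, {4, 7, 8, 9}
Union of parts: {1, 2, 3, 4, 5, 6, 7, 8, 9}
U = {1, 2, 3, 4, 5, 6, 7, 8, 9}
All non-empty? True
Pairwise disjoint? True
Covers U? True

Yes, valid partition


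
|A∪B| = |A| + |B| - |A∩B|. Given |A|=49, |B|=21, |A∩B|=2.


|A ∪ B| = |A| + |B| - |A ∩ B|
= 49 + 21 - 2
= 68

|A ∪ B| = 68


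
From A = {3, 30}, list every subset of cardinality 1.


|A| = 2, so A has C(2,1) = 2 subsets of size 1.
Enumerate by choosing 1 elements from A at a time:
{3}, {30}

1-element subsets (2 total): {3}, {30}


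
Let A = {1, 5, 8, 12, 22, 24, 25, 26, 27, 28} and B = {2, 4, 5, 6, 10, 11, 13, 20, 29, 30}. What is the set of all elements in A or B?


A ∪ B = all elements in A or B (or both)
A = {1, 5, 8, 12, 22, 24, 25, 26, 27, 28}
B = {2, 4, 5, 6, 10, 11, 13, 20, 29, 30}
A ∪ B = {1, 2, 4, 5, 6, 8, 10, 11, 12, 13, 20, 22, 24, 25, 26, 27, 28, 29, 30}

A ∪ B = {1, 2, 4, 5, 6, 8, 10, 11, 12, 13, 20, 22, 24, 25, 26, 27, 28, 29, 30}


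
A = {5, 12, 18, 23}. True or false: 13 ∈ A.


A = {5, 12, 18, 23}
Checking if 13 is in A
13 is not in A → False

13 ∉ A


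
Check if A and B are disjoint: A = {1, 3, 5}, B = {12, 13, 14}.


Disjoint means A ∩ B = ∅.
A ∩ B = ∅
A ∩ B = ∅, so A and B are disjoint.

Yes, A and B are disjoint


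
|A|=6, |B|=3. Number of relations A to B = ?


A relation from A to B is any subset of A × B.
|A × B| = 6 × 3 = 18
# relations = 2^|A × B| = 2^18 = 262144

Number of relations = 262144


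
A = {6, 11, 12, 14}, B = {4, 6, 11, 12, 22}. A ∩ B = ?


A ∩ B = elements in both A and B
A = {6, 11, 12, 14}
B = {4, 6, 11, 12, 22}
A ∩ B = {6, 11, 12}

A ∩ B = {6, 11, 12}


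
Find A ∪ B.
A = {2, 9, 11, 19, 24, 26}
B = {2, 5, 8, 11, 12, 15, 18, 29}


A ∪ B = all elements in A or B (or both)
A = {2, 9, 11, 19, 24, 26}
B = {2, 5, 8, 11, 12, 15, 18, 29}
A ∪ B = {2, 5, 8, 9, 11, 12, 15, 18, 19, 24, 26, 29}

A ∪ B = {2, 5, 8, 9, 11, 12, 15, 18, 19, 24, 26, 29}


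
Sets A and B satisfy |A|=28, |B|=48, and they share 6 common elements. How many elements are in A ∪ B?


|A ∪ B| = |A| + |B| - |A ∩ B|
= 28 + 48 - 6
= 70

|A ∪ B| = 70


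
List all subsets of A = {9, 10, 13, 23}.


|A| = 4, so |P(A)| = 2^4 = 16
Enumerate subsets by cardinality (0 to 4):
∅, {9}, {10}, {13}, {23}, {9, 10}, {9, 13}, {9, 23}, {10, 13}, {10, 23}, {13, 23}, {9, 10, 13}, {9, 10, 23}, {9, 13, 23}, {10, 13, 23}, {9, 10, 13, 23}

P(A) has 16 subsets: ∅, {9}, {10}, {13}, {23}, {9, 10}, {9, 13}, {9, 23}, {10, 13}, {10, 23}, {13, 23}, {9, 10, 13}, {9, 10, 23}, {9, 13, 23}, {10, 13, 23}, {9, 10, 13, 23}


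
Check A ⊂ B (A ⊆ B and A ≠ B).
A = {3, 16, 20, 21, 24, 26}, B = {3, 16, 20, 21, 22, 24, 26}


A ⊂ B requires: A ⊆ B AND A ≠ B.
A ⊆ B? Yes
A = B? No
A ⊂ B: Yes (A is a proper subset of B)

Yes, A ⊂ B


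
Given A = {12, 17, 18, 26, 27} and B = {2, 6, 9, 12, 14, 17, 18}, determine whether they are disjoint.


Disjoint means A ∩ B = ∅.
A ∩ B = {12, 17, 18}
A ∩ B ≠ ∅, so A and B are NOT disjoint.

No, A and B are not disjoint (A ∩ B = {12, 17, 18})


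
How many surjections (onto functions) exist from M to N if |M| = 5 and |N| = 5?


n = |M| = 5, k = |N| = 5. Surjections via inclusion-exclusion:
S(n,k) = Σ(-1)^i × C(k,i) × (k-i)^n, i=0 to k
i=0: (-1)^0×C(5,0)×5^5 = 3125
i=1: (-1)^1×C(5,1)×4^5 = -5120
i=2: (-1)^2×C(5,2)×3^5 = 2430
i=3: (-1)^3×C(5,3)×2^5 = -320
i=4: (-1)^4×C(5,4)×1^5 = 5
i=5: (-1)^5×C(5,5)×0^5 = 0
Total = 120

Number of surjections = 120


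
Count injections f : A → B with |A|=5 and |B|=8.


An injection sends each of |A| = 5 inputs to a distinct output in B.
# injections = |B|·(|B|-1)·…·(|B|-|A|+1) = 8! / (8 - 5)!
= 8 × 7 × 6 × 5 × 4
= 6720

Number of injections = 6720


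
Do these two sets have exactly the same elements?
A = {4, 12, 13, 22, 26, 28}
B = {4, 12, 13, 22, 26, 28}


Two sets are equal iff they have exactly the same elements.
A = {4, 12, 13, 22, 26, 28}
B = {4, 12, 13, 22, 26, 28}
Same elements → A = B

Yes, A = B


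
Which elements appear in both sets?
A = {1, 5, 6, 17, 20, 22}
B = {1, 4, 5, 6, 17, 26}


A ∩ B = elements in both A and B
A = {1, 5, 6, 17, 20, 22}
B = {1, 4, 5, 6, 17, 26}
A ∩ B = {1, 5, 6, 17}

A ∩ B = {1, 5, 6, 17}


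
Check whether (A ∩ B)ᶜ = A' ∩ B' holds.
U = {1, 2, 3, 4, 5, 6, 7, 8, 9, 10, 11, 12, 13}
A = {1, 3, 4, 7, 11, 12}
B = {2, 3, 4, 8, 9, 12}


LHS: A ∩ B = {3, 4, 12}
(A ∩ B)' = U \ (A ∩ B) = {1, 2, 5, 6, 7, 8, 9, 10, 11, 13}
A' = {2, 5, 6, 8, 9, 10, 13}, B' = {1, 5, 6, 7, 10, 11, 13}
Claimed RHS: A' ∩ B' = {5, 6, 10, 13}
Identity is INVALID: LHS = {1, 2, 5, 6, 7, 8, 9, 10, 11, 13} but the RHS claimed here equals {5, 6, 10, 13}. The correct form is (A ∩ B)' = A' ∪ B'.

Identity is invalid: (A ∩ B)' = {1, 2, 5, 6, 7, 8, 9, 10, 11, 13} but A' ∩ B' = {5, 6, 10, 13}. The correct De Morgan law is (A ∩ B)' = A' ∪ B'.


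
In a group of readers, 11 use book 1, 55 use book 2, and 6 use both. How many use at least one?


|A ∪ B| = |A| + |B| - |A ∩ B|
= 11 + 55 - 6
= 60

|A ∪ B| = 60


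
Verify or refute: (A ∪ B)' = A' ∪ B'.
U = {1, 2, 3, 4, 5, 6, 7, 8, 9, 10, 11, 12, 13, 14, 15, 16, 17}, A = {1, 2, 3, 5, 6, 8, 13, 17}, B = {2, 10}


LHS: A ∪ B = {1, 2, 3, 5, 6, 8, 10, 13, 17}
(A ∪ B)' = U \ (A ∪ B) = {4, 7, 9, 11, 12, 14, 15, 16}
A' = {4, 7, 9, 10, 11, 12, 14, 15, 16}, B' = {1, 3, 4, 5, 6, 7, 8, 9, 11, 12, 13, 14, 15, 16, 17}
Claimed RHS: A' ∪ B' = {1, 3, 4, 5, 6, 7, 8, 9, 10, 11, 12, 13, 14, 15, 16, 17}
Identity is INVALID: LHS = {4, 7, 9, 11, 12, 14, 15, 16} but the RHS claimed here equals {1, 3, 4, 5, 6, 7, 8, 9, 10, 11, 12, 13, 14, 15, 16, 17}. The correct form is (A ∪ B)' = A' ∩ B'.

Identity is invalid: (A ∪ B)' = {4, 7, 9, 11, 12, 14, 15, 16} but A' ∪ B' = {1, 3, 4, 5, 6, 7, 8, 9, 10, 11, 12, 13, 14, 15, 16, 17}. The correct De Morgan law is (A ∪ B)' = A' ∩ B'.


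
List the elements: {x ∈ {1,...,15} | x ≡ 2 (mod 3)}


Checking each candidate:
Condition: x in {1,...,15} with x ≡ 2 (mod 3)
Result = {2, 5, 8, 11, 14}

{2, 5, 8, 11, 14}


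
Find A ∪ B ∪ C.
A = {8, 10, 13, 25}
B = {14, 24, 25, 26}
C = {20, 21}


A ∪ B = {8, 10, 13, 14, 24, 25, 26}
(A ∪ B) ∪ C = {8, 10, 13, 14, 20, 21, 24, 25, 26}

A ∪ B ∪ C = {8, 10, 13, 14, 20, 21, 24, 25, 26}


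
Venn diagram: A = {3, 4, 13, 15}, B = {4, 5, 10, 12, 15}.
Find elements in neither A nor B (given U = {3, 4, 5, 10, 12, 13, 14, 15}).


A = {3, 4, 13, 15}
B = {4, 5, 10, 12, 15}
Region: in neither A nor B (given U = {3, 4, 5, 10, 12, 13, 14, 15})
Elements: {14}

Elements in neither A nor B (given U = {3, 4, 5, 10, 12, 13, 14, 15}): {14}


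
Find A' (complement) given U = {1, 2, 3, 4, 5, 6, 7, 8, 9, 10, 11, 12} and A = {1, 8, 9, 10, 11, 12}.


Aᶜ = U \ A = elements in U but not in A
U = {1, 2, 3, 4, 5, 6, 7, 8, 9, 10, 11, 12}
A = {1, 8, 9, 10, 11, 12}
Aᶜ = {2, 3, 4, 5, 6, 7}

Aᶜ = {2, 3, 4, 5, 6, 7}


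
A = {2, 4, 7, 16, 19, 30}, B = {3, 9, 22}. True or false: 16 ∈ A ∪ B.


A = {2, 4, 7, 16, 19, 30}, B = {3, 9, 22}
A ∪ B = all elements in A or B
A ∪ B = {2, 3, 4, 7, 9, 16, 19, 22, 30}
Checking if 16 ∈ A ∪ B
16 is in A ∪ B → True

16 ∈ A ∪ B


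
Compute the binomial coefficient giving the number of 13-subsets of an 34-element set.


C(n,k) = n! / (k!(n-k)!)
C(34,13) = 34! / (13!21!)
= 927983760

C(34,13) = 927983760


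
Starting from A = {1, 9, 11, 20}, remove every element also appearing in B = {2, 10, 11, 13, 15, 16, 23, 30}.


A \ B = elements in A but not in B
A = {1, 9, 11, 20}
B = {2, 10, 11, 13, 15, 16, 23, 30}
Remove from A any elements in B
A \ B = {1, 9, 20}

A \ B = {1, 9, 20}


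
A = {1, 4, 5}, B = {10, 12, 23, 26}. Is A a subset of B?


A ⊆ B means every element of A is in B.
Elements in A not in B: {1, 4, 5}
So A ⊄ B.

No, A ⊄ B


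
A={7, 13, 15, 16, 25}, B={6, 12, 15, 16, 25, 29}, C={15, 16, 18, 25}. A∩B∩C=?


A ∩ B = {15, 16, 25}
(A ∩ B) ∩ C = {15, 16, 25}

A ∩ B ∩ C = {15, 16, 25}


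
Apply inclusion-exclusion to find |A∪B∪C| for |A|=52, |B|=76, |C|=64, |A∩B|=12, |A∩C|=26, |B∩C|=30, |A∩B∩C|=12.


|A∪B∪C| = |A|+|B|+|C| - |A∩B|-|A∩C|-|B∩C| + |A∩B∩C|
= 52+76+64 - 12-26-30 + 12
= 192 - 68 + 12
= 136

|A ∪ B ∪ C| = 136


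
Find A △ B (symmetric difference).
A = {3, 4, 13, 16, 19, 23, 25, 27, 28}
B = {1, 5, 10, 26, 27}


A △ B = (A \ B) ∪ (B \ A) = elements in exactly one of A or B
A \ B = {3, 4, 13, 16, 19, 23, 25, 28}
B \ A = {1, 5, 10, 26}
A △ B = {1, 3, 4, 5, 10, 13, 16, 19, 23, 25, 26, 28}

A △ B = {1, 3, 4, 5, 10, 13, 16, 19, 23, 25, 26, 28}


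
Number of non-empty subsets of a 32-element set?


Total subsets = 2^n = 2^32 = 4294967296
Non-empty subsets exclude the empty set: 2^n - 1
= 4294967296 - 1
= 4294967295

Number of non-empty subsets = 4294967295


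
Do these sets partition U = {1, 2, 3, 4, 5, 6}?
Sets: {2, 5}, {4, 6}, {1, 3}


A partition requires: (1) non-empty parts, (2) pairwise disjoint, (3) union = U
Parts: {2, 5}, {4, 6}, {1, 3}
Union of parts: {1, 2, 3, 4, 5, 6}
U = {1, 2, 3, 4, 5, 6}
All non-empty? True
Pairwise disjoint? True
Covers U? True

Yes, valid partition


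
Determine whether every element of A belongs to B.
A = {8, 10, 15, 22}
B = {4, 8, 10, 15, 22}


A ⊆ B means every element of A is in B.
All elements of A are in B.
So A ⊆ B.

Yes, A ⊆ B


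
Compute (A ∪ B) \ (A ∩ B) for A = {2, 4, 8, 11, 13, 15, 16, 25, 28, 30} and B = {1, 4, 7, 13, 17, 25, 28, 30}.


A △ B = (A \ B) ∪ (B \ A) = elements in exactly one of A or B
A \ B = {2, 8, 11, 15, 16}
B \ A = {1, 7, 17}
A △ B = {1, 2, 7, 8, 11, 15, 16, 17}

A △ B = {1, 2, 7, 8, 11, 15, 16, 17}


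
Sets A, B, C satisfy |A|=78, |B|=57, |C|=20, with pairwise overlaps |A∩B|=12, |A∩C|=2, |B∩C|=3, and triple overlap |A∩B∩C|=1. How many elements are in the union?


|A∪B∪C| = |A|+|B|+|C| - |A∩B|-|A∩C|-|B∩C| + |A∩B∩C|
= 78+57+20 - 12-2-3 + 1
= 155 - 17 + 1
= 139

|A ∪ B ∪ C| = 139


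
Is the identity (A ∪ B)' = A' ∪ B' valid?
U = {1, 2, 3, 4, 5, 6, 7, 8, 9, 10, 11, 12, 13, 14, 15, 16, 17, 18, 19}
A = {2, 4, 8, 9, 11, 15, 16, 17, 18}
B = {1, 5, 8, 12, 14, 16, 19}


LHS: A ∪ B = {1, 2, 4, 5, 8, 9, 11, 12, 14, 15, 16, 17, 18, 19}
(A ∪ B)' = U \ (A ∪ B) = {3, 6, 7, 10, 13}
A' = {1, 3, 5, 6, 7, 10, 12, 13, 14, 19}, B' = {2, 3, 4, 6, 7, 9, 10, 11, 13, 15, 17, 18}
Claimed RHS: A' ∪ B' = {1, 2, 3, 4, 5, 6, 7, 9, 10, 11, 12, 13, 14, 15, 17, 18, 19}
Identity is INVALID: LHS = {3, 6, 7, 10, 13} but the RHS claimed here equals {1, 2, 3, 4, 5, 6, 7, 9, 10, 11, 12, 13, 14, 15, 17, 18, 19}. The correct form is (A ∪ B)' = A' ∩ B'.

Identity is invalid: (A ∪ B)' = {3, 6, 7, 10, 13} but A' ∪ B' = {1, 2, 3, 4, 5, 6, 7, 9, 10, 11, 12, 13, 14, 15, 17, 18, 19}. The correct De Morgan law is (A ∪ B)' = A' ∩ B'.


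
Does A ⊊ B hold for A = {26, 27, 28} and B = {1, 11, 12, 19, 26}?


A ⊂ B requires: A ⊆ B AND A ≠ B.
A ⊆ B? No
A ⊄ B, so A is not a proper subset.

No, A is not a proper subset of B


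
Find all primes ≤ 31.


Checking each candidate:
Condition: primes ≤ 31
Result = {2, 3, 5, 7, 11, 13, 17, 19, 23, 29, 31}

{2, 3, 5, 7, 11, 13, 17, 19, 23, 29, 31}


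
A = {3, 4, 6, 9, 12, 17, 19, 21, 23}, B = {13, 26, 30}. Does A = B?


Two sets are equal iff they have exactly the same elements.
A = {3, 4, 6, 9, 12, 17, 19, 21, 23}
B = {13, 26, 30}
Differences: {3, 4, 6, 9, 12, 13, 17, 19, 21, 23, 26, 30}
A ≠ B

No, A ≠ B


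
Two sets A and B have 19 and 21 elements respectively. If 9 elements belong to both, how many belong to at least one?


|A ∪ B| = |A| + |B| - |A ∩ B|
= 19 + 21 - 9
= 31

|A ∪ B| = 31


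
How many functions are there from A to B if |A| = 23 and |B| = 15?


Each of |A| = 23 inputs maps to any of |B| = 15 outputs.
# functions = |B|^|A| = 15^23
= 1122274146401882171630859375

Number of functions = 1122274146401882171630859375


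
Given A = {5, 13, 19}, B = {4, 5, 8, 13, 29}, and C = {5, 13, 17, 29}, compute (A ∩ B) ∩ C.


A ∩ B = {5, 13}
(A ∩ B) ∩ C = {5, 13}

A ∩ B ∩ C = {5, 13}


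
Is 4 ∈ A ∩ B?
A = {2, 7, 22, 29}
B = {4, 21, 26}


A = {2, 7, 22, 29}, B = {4, 21, 26}
A ∩ B = elements in both A and B
A ∩ B = ∅
Checking if 4 ∈ A ∩ B
4 is not in A ∩ B → False

4 ∉ A ∩ B


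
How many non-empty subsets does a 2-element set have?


Total subsets = 2^n = 2^2 = 4
Non-empty subsets exclude the empty set: 2^n - 1
= 4 - 1
= 3

Number of non-empty subsets = 3


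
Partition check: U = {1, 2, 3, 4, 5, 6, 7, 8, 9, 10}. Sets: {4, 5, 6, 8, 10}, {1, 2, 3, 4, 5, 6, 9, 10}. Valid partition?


A partition requires: (1) non-empty parts, (2) pairwise disjoint, (3) union = U
Parts: {4, 5, 6, 8, 10}, {1, 2, 3, 4, 5, 6, 9, 10}
Union of parts: {1, 2, 3, 4, 5, 6, 8, 9, 10}
U = {1, 2, 3, 4, 5, 6, 7, 8, 9, 10}
All non-empty? True
Pairwise disjoint? False
Covers U? False

No, not a valid partition


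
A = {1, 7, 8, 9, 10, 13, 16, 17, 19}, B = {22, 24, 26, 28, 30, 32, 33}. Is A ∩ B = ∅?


Disjoint means A ∩ B = ∅.
A ∩ B = ∅
A ∩ B = ∅, so A and B are disjoint.

Yes, A and B are disjoint


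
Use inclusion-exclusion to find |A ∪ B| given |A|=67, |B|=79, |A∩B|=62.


|A ∪ B| = |A| + |B| - |A ∩ B|
= 67 + 79 - 62
= 84

|A ∪ B| = 84


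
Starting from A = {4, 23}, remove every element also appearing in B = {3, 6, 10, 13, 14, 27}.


A \ B = elements in A but not in B
A = {4, 23}
B = {3, 6, 10, 13, 14, 27}
Remove from A any elements in B
A \ B = {4, 23}

A \ B = {4, 23}


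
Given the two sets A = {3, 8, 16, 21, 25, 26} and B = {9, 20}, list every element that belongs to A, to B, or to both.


A ∪ B = all elements in A or B (or both)
A = {3, 8, 16, 21, 25, 26}
B = {9, 20}
A ∪ B = {3, 8, 9, 16, 20, 21, 25, 26}

A ∪ B = {3, 8, 9, 16, 20, 21, 25, 26}


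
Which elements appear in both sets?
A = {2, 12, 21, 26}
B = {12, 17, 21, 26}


A ∩ B = elements in both A and B
A = {2, 12, 21, 26}
B = {12, 17, 21, 26}
A ∩ B = {12, 21, 26}

A ∩ B = {12, 21, 26}


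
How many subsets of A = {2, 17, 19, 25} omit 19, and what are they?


A subset of A that omits 19 is a subset of A \ {19}, so there are 2^(n-1) = 2^3 = 8 of them.
Subsets excluding 19: ∅, {2}, {17}, {25}, {2, 17}, {2, 25}, {17, 25}, {2, 17, 25}

Subsets excluding 19 (8 total): ∅, {2}, {17}, {25}, {2, 17}, {2, 25}, {17, 25}, {2, 17, 25}


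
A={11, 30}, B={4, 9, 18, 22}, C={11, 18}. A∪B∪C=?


A ∪ B = {4, 9, 11, 18, 22, 30}
(A ∪ B) ∪ C = {4, 9, 11, 18, 22, 30}

A ∪ B ∪ C = {4, 9, 11, 18, 22, 30}


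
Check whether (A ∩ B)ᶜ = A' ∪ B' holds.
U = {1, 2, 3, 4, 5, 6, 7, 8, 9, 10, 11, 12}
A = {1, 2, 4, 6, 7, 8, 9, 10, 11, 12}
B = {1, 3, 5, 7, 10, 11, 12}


LHS: A ∩ B = {1, 7, 10, 11, 12}
(A ∩ B)' = U \ (A ∩ B) = {2, 3, 4, 5, 6, 8, 9}
A' = {3, 5}, B' = {2, 4, 6, 8, 9}
Claimed RHS: A' ∪ B' = {2, 3, 4, 5, 6, 8, 9}
Identity is VALID: LHS = RHS = {2, 3, 4, 5, 6, 8, 9} ✓

Identity is valid. (A ∩ B)' = A' ∪ B' = {2, 3, 4, 5, 6, 8, 9}


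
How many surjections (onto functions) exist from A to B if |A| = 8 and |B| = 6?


n = |A| = 8, k = |B| = 6. Surjections via inclusion-exclusion:
S(n,k) = Σ(-1)^i × C(k,i) × (k-i)^n, i=0 to k
i=0: (-1)^0×C(6,0)×6^8 = 1679616
i=1: (-1)^1×C(6,1)×5^8 = -2343750
i=2: (-1)^2×C(6,2)×4^8 = 983040
i=3: (-1)^3×C(6,3)×3^8 = -131220
i=4: (-1)^4×C(6,4)×2^8 = 3840
i=5: (-1)^5×C(6,5)×1^8 = -6
i=6: (-1)^6×C(6,6)×0^8 = 0
Total = 191520

Number of surjections = 191520


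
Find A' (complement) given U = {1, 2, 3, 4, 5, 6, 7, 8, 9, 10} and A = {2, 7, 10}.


Aᶜ = U \ A = elements in U but not in A
U = {1, 2, 3, 4, 5, 6, 7, 8, 9, 10}
A = {2, 7, 10}
Aᶜ = {1, 3, 4, 5, 6, 8, 9}

Aᶜ = {1, 3, 4, 5, 6, 8, 9}


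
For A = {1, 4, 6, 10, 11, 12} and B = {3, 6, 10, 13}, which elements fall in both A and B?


A = {1, 4, 6, 10, 11, 12}
B = {3, 6, 10, 13}
Region: in both A and B
Elements: {6, 10}

Elements in both A and B: {6, 10}


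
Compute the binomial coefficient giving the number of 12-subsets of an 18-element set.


C(n,k) = n! / (k!(n-k)!)
C(18,12) = 18! / (12!6!)
= 18564

C(18,12) = 18564


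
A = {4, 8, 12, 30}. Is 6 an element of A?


A = {4, 8, 12, 30}
Checking if 6 is in A
6 is not in A → False

6 ∉ A


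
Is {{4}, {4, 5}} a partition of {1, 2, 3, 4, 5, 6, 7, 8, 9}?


A partition requires: (1) non-empty parts, (2) pairwise disjoint, (3) union = U
Parts: {4}, {4, 5}
Union of parts: {4, 5}
U = {1, 2, 3, 4, 5, 6, 7, 8, 9}
All non-empty? True
Pairwise disjoint? False
Covers U? False

No, not a valid partition


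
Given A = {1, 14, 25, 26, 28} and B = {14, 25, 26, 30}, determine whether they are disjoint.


Disjoint means A ∩ B = ∅.
A ∩ B = {14, 25, 26}
A ∩ B ≠ ∅, so A and B are NOT disjoint.

No, A and B are not disjoint (A ∩ B = {14, 25, 26})


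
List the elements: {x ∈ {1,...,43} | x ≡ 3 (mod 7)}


Checking each candidate:
Condition: x in {1,...,43} with x ≡ 3 (mod 7)
Result = {3, 10, 17, 24, 31, 38}

{3, 10, 17, 24, 31, 38}


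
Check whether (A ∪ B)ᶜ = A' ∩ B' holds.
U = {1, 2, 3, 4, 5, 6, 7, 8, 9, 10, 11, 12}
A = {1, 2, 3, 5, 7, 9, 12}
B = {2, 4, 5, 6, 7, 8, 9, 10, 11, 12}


LHS: A ∪ B = {1, 2, 3, 4, 5, 6, 7, 8, 9, 10, 11, 12}
(A ∪ B)' = U \ (A ∪ B) = ∅
A' = {4, 6, 8, 10, 11}, B' = {1, 3}
Claimed RHS: A' ∩ B' = ∅
Identity is VALID: LHS = RHS = ∅ ✓

Identity is valid. (A ∪ B)' = A' ∩ B' = ∅


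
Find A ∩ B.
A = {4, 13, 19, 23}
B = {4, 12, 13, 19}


A ∩ B = elements in both A and B
A = {4, 13, 19, 23}
B = {4, 12, 13, 19}
A ∩ B = {4, 13, 19}

A ∩ B = {4, 13, 19}


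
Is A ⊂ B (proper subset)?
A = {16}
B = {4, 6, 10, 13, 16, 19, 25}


A ⊂ B requires: A ⊆ B AND A ≠ B.
A ⊆ B? Yes
A = B? No
A ⊂ B: Yes (A is a proper subset of B)

Yes, A ⊂ B


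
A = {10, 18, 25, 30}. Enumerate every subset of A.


|A| = 4, so |P(A)| = 2^4 = 16
Enumerate subsets by cardinality (0 to 4):
∅, {10}, {18}, {25}, {30}, {10, 18}, {10, 25}, {10, 30}, {18, 25}, {18, 30}, {25, 30}, {10, 18, 25}, {10, 18, 30}, {10, 25, 30}, {18, 25, 30}, {10, 18, 25, 30}

P(A) has 16 subsets: ∅, {10}, {18}, {25}, {30}, {10, 18}, {10, 25}, {10, 30}, {18, 25}, {18, 30}, {25, 30}, {10, 18, 25}, {10, 18, 30}, {10, 25, 30}, {18, 25, 30}, {10, 18, 25, 30}


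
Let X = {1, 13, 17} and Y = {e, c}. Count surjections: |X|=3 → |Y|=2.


n = |X| = 3, k = |Y| = 2. Surjections via inclusion-exclusion:
S(n,k) = Σ(-1)^i × C(k,i) × (k-i)^n, i=0 to k
i=0: (-1)^0×C(2,0)×2^3 = 8
i=1: (-1)^1×C(2,1)×1^3 = -2
i=2: (-1)^2×C(2,2)×0^3 = 0
Total = 6

Number of surjections = 6


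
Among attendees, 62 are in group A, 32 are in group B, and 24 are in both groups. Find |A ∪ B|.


|A ∪ B| = |A| + |B| - |A ∩ B|
= 62 + 32 - 24
= 70

|A ∪ B| = 70


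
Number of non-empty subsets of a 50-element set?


Total subsets = 2^n = 2^50 = 1125899906842624
Non-empty subsets exclude the empty set: 2^n - 1
= 1125899906842624 - 1
= 1125899906842623

Number of non-empty subsets = 1125899906842623


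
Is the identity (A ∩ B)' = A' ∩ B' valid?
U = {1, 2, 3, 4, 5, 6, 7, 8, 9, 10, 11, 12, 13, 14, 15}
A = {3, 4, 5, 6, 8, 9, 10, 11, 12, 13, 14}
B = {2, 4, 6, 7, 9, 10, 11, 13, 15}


LHS: A ∩ B = {4, 6, 9, 10, 11, 13}
(A ∩ B)' = U \ (A ∩ B) = {1, 2, 3, 5, 7, 8, 12, 14, 15}
A' = {1, 2, 7, 15}, B' = {1, 3, 5, 8, 12, 14}
Claimed RHS: A' ∩ B' = {1}
Identity is INVALID: LHS = {1, 2, 3, 5, 7, 8, 12, 14, 15} but the RHS claimed here equals {1}. The correct form is (A ∩ B)' = A' ∪ B'.

Identity is invalid: (A ∩ B)' = {1, 2, 3, 5, 7, 8, 12, 14, 15} but A' ∩ B' = {1}. The correct De Morgan law is (A ∩ B)' = A' ∪ B'.


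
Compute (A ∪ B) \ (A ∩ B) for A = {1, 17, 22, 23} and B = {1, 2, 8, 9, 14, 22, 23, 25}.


A △ B = (A \ B) ∪ (B \ A) = elements in exactly one of A or B
A \ B = {17}
B \ A = {2, 8, 9, 14, 25}
A △ B = {2, 8, 9, 14, 17, 25}

A △ B = {2, 8, 9, 14, 17, 25}


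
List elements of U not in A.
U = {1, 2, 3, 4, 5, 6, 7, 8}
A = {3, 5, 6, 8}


Aᶜ = U \ A = elements in U but not in A
U = {1, 2, 3, 4, 5, 6, 7, 8}
A = {3, 5, 6, 8}
Aᶜ = {1, 2, 4, 7}

Aᶜ = {1, 2, 4, 7}


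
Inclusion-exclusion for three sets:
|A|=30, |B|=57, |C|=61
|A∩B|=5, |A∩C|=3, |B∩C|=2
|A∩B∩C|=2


|A∪B∪C| = |A|+|B|+|C| - |A∩B|-|A∩C|-|B∩C| + |A∩B∩C|
= 30+57+61 - 5-3-2 + 2
= 148 - 10 + 2
= 140

|A ∪ B ∪ C| = 140


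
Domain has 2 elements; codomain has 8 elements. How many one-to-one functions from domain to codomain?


An injection sends each of |A| = 2 inputs to a distinct output in B.
# injections = |B|·(|B|-1)·…·(|B|-|A|+1) = 8! / (8 - 2)!
= 8 × 7
= 56

Number of injections = 56


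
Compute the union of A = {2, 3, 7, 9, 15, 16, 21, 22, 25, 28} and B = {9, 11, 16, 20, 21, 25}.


A ∪ B = all elements in A or B (or both)
A = {2, 3, 7, 9, 15, 16, 21, 22, 25, 28}
B = {9, 11, 16, 20, 21, 25}
A ∪ B = {2, 3, 7, 9, 11, 15, 16, 20, 21, 22, 25, 28}

A ∪ B = {2, 3, 7, 9, 11, 15, 16, 20, 21, 22, 25, 28}


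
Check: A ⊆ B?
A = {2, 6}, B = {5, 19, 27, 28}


A ⊆ B means every element of A is in B.
Elements in A not in B: {2, 6}
So A ⊄ B.

No, A ⊄ B


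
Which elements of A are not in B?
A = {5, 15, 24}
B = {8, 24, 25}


A \ B = elements in A but not in B
A = {5, 15, 24}
B = {8, 24, 25}
Remove from A any elements in B
A \ B = {5, 15}

A \ B = {5, 15}


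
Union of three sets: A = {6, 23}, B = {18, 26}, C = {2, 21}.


A ∪ B = {6, 18, 23, 26}
(A ∪ B) ∪ C = {2, 6, 18, 21, 23, 26}

A ∪ B ∪ C = {2, 6, 18, 21, 23, 26}


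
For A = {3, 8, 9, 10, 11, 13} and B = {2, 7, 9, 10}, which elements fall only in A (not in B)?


A = {3, 8, 9, 10, 11, 13}
B = {2, 7, 9, 10}
Region: only in A (not in B)
Elements: {3, 8, 11, 13}

Elements only in A (not in B): {3, 8, 11, 13}


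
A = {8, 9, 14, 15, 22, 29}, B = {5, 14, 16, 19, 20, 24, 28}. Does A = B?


Two sets are equal iff they have exactly the same elements.
A = {8, 9, 14, 15, 22, 29}
B = {5, 14, 16, 19, 20, 24, 28}
Differences: {5, 8, 9, 15, 16, 19, 20, 22, 24, 28, 29}
A ≠ B

No, A ≠ B


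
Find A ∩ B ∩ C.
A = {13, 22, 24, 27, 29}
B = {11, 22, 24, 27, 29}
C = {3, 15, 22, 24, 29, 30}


A ∩ B = {22, 24, 27, 29}
(A ∩ B) ∩ C = {22, 24, 29}

A ∩ B ∩ C = {22, 24, 29}


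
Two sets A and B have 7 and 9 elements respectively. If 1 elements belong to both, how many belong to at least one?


|A ∪ B| = |A| + |B| - |A ∩ B|
= 7 + 9 - 1
= 15

|A ∪ B| = 15


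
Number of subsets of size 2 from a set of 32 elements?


C(n,k) = n! / (k!(n-k)!)
C(32,2) = 32! / (2!30!)
= 496

C(32,2) = 496


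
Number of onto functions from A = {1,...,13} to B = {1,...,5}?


n = |A| = 13, k = |B| = 5. Surjections via inclusion-exclusion:
S(n,k) = Σ(-1)^i × C(k,i) × (k-i)^n, i=0 to k
i=0: (-1)^0×C(5,0)×5^13 = 1220703125
i=1: (-1)^1×C(5,1)×4^13 = -335544320
i=2: (-1)^2×C(5,2)×3^13 = 15943230
i=3: (-1)^3×C(5,3)×2^13 = -81920
i=4: (-1)^4×C(5,4)×1^13 = 5
i=5: (-1)^5×C(5,5)×0^13 = 0
Total = 901020120

Number of surjections = 901020120


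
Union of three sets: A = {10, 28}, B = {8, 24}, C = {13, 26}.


A ∪ B = {8, 10, 24, 28}
(A ∪ B) ∪ C = {8, 10, 13, 24, 26, 28}

A ∪ B ∪ C = {8, 10, 13, 24, 26, 28}


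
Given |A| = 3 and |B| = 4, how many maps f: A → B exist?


Each of |A| = 3 inputs maps to any of |B| = 4 outputs.
# functions = |B|^|A| = 4^3
= 64

Number of functions = 64


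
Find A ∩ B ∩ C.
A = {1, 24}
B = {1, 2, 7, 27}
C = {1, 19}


A ∩ B = {1}
(A ∩ B) ∩ C = {1}

A ∩ B ∩ C = {1}


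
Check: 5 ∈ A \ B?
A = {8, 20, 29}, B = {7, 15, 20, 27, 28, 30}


A = {8, 20, 29}, B = {7, 15, 20, 27, 28, 30}
A \ B = elements in A but not in B
A \ B = {8, 29}
Checking if 5 ∈ A \ B
5 is not in A \ B → False

5 ∉ A \ B


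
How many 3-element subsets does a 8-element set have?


C(n,k) = n! / (k!(n-k)!)
C(8,3) = 8! / (3!5!)
= 56

C(8,3) = 56


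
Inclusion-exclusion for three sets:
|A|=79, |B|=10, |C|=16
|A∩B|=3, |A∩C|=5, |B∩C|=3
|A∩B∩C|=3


|A∪B∪C| = |A|+|B|+|C| - |A∩B|-|A∩C|-|B∩C| + |A∩B∩C|
= 79+10+16 - 3-5-3 + 3
= 105 - 11 + 3
= 97

|A ∪ B ∪ C| = 97


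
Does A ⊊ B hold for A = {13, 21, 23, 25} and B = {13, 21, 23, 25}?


A ⊂ B requires: A ⊆ B AND A ≠ B.
A ⊆ B? Yes
A = B? Yes
A = B, so A is not a PROPER subset.

No, A is not a proper subset of B
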